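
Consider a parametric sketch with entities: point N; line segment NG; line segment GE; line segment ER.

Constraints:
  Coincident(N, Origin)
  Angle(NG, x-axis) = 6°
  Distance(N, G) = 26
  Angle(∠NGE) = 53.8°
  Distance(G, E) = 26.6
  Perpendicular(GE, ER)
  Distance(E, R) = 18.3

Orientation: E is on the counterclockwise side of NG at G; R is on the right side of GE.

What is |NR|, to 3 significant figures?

40.9

∠NGE = 53.8°, so GE runs at 6.0° + (180° − 53.8°) = 132° from the x-axis; with |GE| = 26.6, E = G + 26.6·(cos 132°, sin 132°) = (7.99, 22.4). The perpendicularity gives ER at right angles to GE; with |ER| = 18.3 on the right of GE, R = E + 18.3·(0.741, 0.672) = (21.5, 34.7). Then |NR| = |R − N| = 40.9.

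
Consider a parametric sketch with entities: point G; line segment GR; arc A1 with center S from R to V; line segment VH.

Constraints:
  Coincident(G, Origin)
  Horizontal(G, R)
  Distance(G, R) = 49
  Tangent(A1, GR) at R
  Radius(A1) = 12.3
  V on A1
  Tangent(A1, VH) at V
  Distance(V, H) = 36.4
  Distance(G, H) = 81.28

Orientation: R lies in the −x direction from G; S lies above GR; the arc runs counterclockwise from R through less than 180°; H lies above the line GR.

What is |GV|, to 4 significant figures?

45.69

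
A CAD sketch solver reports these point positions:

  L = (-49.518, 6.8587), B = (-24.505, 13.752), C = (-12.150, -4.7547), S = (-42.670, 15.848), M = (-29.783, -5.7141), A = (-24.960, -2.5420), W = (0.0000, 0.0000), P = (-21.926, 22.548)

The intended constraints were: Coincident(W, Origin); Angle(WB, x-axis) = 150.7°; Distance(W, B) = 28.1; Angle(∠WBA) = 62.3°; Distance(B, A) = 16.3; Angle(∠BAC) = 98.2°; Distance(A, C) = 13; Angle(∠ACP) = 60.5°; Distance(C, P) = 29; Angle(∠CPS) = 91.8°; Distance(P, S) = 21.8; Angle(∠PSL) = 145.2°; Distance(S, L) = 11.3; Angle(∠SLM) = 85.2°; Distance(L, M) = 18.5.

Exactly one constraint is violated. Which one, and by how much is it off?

Distance(L, M) = 18.5 — off by 4.90.

W = (0.00, 0.00) ✓; WB at 150.7° ✓; |WB| = 28.10 ✓; ∠WBA = 62.30° ✓; |BA| = 16.30 ✓; ∠BAC = 98.20° ✓; |AC| = 13.00 ✓; ∠ACP = 60.50° ✓; |CP| = 29.00 ✓; ∠CPS = 91.80° ✓; |PS| = 21.80 ✓; ∠PSL = 145.2° ✓; |SL| = 11.30 ✓; ∠SLM = 85.20° ✓; |LM| = 23.40 ✗.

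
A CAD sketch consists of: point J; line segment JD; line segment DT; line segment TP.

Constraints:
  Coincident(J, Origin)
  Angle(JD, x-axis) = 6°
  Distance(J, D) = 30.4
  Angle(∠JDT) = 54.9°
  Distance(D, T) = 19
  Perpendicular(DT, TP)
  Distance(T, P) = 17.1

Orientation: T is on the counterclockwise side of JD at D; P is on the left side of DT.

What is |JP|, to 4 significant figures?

7.919

∠JDT = 54.9°, so DT runs at 6.0° + (180° − 54.9°) = 131.1° from the x-axis; with |DT| = 19.0, T = D + 19.0·(cos 131.1°, sin 131.1°) = (17.74, 17.50). The perpendicularity gives TP at right angles to DT; with |TP| = 17.1 on the left of DT, P = T + 17.1·(-0.7536, -0.6574) = (4.857, 6.254). Then |JP| = |P − J| = 7.919.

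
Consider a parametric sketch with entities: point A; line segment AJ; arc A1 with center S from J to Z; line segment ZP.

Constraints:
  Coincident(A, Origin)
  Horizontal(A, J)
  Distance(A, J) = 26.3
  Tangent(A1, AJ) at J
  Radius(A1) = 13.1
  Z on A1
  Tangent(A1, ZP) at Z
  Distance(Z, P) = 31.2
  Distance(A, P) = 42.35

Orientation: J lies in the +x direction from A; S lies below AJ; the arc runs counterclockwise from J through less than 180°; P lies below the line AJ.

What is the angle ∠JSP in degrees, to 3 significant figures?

147°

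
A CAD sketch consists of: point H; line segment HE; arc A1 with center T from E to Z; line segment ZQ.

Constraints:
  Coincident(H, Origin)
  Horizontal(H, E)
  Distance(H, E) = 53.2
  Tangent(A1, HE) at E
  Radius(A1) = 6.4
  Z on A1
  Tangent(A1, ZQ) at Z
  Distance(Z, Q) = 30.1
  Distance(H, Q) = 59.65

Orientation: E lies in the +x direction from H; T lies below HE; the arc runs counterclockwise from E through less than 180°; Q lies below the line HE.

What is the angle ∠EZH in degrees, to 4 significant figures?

126.8°

Checks: |TZ| = 6.400 ✓; ∠(TZ, ZQ) = 90.00° ✓; |ZQ| = 30.10 ✓; |HQ| = 59.65 ✓.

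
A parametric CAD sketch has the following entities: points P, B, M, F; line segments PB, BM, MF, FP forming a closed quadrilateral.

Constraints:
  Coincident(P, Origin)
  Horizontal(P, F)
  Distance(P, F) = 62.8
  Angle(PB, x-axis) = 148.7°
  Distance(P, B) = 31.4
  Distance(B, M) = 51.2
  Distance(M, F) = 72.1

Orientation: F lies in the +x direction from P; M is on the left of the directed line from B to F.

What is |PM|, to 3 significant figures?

51.7

P is at the origin; PF is horizontal with |PF| = 62.8 and F in +x, so F = (62.8, 0). PB runs at 148.7° with |PB| = 31.4, so B = (-26.8, 16.3). M is determined by |BM| = 51.2 and |MF| = 72.1 together: it lies at the intersection of circle(B, 51.2) and circle(F, 72.1). With |BF| = 91.1, the foot of the radical line on BF is 31.4 from B and the perpendicular offset is √(51.2² − 31.4²) = 40.4. Taking the left-of-BF solution: M = (11.3, 50.5).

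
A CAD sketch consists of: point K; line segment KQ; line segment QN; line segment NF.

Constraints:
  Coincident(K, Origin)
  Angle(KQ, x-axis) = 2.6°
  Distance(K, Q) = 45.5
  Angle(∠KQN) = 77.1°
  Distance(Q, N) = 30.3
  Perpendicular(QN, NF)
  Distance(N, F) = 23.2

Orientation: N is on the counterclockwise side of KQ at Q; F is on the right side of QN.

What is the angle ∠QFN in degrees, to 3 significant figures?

52.6°

K is at the origin; KQ runs at 2.6° with length 45.5, so Q = 45.5·(cos 2.6°, sin 2.6°) = (45.5, 2.06). ∠KQN = 77.1°, so QN runs at 2.6° + (180° − 77.1°) = 106° from the x-axis; with |QN| = 30.3, N = Q + 30.3·(cos 106°, sin 106°) = (37.4, 31.3). QN ⟂ NF; with |NF| = 23.2 on the right of QN, F = N + 23.2·(0.964, 0.267) = (59.7, 37.5). Then cos ∠QFN = FQ·FN / (|FQ||FN|), giving 52.6°.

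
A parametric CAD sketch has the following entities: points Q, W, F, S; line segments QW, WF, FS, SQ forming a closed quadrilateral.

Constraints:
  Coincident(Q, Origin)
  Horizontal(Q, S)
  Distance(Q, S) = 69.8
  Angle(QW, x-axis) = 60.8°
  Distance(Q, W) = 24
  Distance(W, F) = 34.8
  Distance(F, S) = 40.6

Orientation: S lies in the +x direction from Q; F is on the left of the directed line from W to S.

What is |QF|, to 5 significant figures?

54.960

Q is at the origin; Q and S share the same y with |QS| = 69.8 and S in +x, so S = (69.8, 0). QW runs at 60.8° with |QW| = 24.0, so W = (11.709, 20.950). F is determined by |WF| = 34.8 and |FS| = 40.6 together: it lies at the intersection of circle(W, 34.8) and circle(S, 40.6). With |WS| = 61.754, the foot of the radical line on WS is 27.336 from W and the perpendicular offset is √(34.8² − 27.336²) = 21.536. Taking the left-of-WS solution: F = (44.729, 31.935).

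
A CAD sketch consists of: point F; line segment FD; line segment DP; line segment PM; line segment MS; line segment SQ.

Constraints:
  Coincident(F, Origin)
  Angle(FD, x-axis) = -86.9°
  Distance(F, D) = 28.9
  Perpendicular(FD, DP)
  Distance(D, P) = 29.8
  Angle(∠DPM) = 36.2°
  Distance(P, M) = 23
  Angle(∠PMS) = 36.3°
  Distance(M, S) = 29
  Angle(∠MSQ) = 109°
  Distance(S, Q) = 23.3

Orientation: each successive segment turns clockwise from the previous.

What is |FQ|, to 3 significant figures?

61.4

F is at the origin; FD runs at -86.9° with length 28.9, so D = (1.56, -28.9). FD is perpendicular to DP, so DP runs at -177°; with |DP| = 29.8, P = (-28.2, -30.5). ∠DPM = 36.2° gives PM at 39.3° from the x-axis; with |PM| = 23.0, M = (-10.4, -15.9). ∠PMS = 36.3° gives MS at -104° from the x-axis; with |MS| = 29.0, S = (-17.6, -44.0). ∠MSQ = 109.0° gives SQ at -175° from the x-axis; with |SQ| = 23.3, Q = (-40.8, -45.9). Then |FQ| = |Q − F| = 61.4.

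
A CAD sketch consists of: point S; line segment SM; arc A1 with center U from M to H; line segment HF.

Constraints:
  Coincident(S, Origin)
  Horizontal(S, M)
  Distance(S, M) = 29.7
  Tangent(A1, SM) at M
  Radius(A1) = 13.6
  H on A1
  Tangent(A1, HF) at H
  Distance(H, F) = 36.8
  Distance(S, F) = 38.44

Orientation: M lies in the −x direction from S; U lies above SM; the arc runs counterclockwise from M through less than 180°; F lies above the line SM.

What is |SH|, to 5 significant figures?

19.186

Checks: S.y = 0.00, M.y = 0.00 ✓; |UH| = 13.60 ✓; ∠(UH, HF) = 90.00° ✓; |HF| = 36.80 ✓; |SF| = 38.44 ✓.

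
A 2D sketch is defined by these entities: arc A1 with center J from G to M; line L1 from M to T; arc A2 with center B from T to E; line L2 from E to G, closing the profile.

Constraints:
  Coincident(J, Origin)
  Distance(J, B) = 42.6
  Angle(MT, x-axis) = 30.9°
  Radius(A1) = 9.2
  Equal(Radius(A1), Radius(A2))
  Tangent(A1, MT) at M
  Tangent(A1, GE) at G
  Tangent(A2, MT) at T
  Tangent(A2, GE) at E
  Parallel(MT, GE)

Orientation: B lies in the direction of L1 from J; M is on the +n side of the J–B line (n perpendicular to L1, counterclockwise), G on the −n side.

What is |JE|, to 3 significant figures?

43.6

The slot axis is L1's direction at 30.9°, so u = (cos 30.9°, sin 30.9°) = (0.858, 0.514) and n = (−sin 30.9°, cos 30.9°) = (-0.514, 0.858). J is at the origin and B lies 42.6 along u from J, so B = 42.6·u = (36.6, 21.9). Tangency of A1 to both parallel lines with radius 9.2 puts M and G at J ± 9.2·n: M = (-4.72, 7.89), G = (4.72, -7.89). Equal radii place T and E the same way about B: T = B + 9.2·n = (31.8, 29.8), E = B − 9.2·n = (41.3, 14.0). Then |JE| = |E − J| = 43.6.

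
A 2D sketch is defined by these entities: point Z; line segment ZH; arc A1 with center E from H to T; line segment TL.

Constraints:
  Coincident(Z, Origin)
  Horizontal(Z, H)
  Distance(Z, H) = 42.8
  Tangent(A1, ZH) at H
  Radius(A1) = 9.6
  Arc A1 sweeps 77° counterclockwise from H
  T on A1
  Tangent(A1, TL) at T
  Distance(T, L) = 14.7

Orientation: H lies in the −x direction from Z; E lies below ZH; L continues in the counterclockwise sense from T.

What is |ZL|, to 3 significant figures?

59.6

Z is at the origin; ZH is horizontal with |ZH| = 42.8 and H on the −x side, so H = (-42.8, 0.00). The tangent condition forces EH to be normal to ZH, so E = H + (0, -9.6) = (-42.8, -9.60). On A1, H sits at bearing 90° from E; a 77° counterclockwise sweep puts T at bearing 167°, so T = E + 9.6·(cos 167°, sin 167°) = (-52.2, -7.44). The tangent condition forces ET to be normal to TL, so TL runs along (−sin 167°, cos 167°); with |TL| = 14.7, L = (-55.5, -21.8). Then |ZL| = |L − Z| = 59.6.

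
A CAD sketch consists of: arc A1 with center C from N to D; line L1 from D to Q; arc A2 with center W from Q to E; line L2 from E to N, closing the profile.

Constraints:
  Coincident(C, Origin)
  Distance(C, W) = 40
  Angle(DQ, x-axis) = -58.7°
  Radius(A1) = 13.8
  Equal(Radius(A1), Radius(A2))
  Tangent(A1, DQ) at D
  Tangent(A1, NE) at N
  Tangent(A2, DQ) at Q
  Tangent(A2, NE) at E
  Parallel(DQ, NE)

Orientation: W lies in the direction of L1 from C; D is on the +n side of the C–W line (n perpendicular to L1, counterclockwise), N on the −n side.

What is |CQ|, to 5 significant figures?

42.314

The slot axis is L1's direction at -58.7°, so u = (cos -58.7°, sin -58.7°) = (0.51952, -0.85446) and n = (−sin -58.7°, cos -58.7°) = (0.85446, 0.51952). C is at the origin and W lies 40.0 along u from C, so W = 40.0·u = (20.781, -34.178). Tangency of A1 to both parallel lines with radius 13.8 puts D and N at C ± 13.8·n: D = (11.792, 7.1694), N = (-11.792, -7.1694). Equal radii place Q and E the same way about W: Q = W + 13.8·n = (32.572, -27.009), E = W − 13.8·n = (8.9892, -41.348). Then |CQ| = |Q − C| = 42.314.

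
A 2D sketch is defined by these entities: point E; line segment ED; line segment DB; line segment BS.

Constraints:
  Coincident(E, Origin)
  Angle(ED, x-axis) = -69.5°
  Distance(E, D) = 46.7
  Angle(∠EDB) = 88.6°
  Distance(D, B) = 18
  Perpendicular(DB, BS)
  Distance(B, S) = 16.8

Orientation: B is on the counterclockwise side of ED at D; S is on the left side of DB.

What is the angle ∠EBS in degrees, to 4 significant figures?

19.86°

E is at the origin; ED runs at -69.5° with length 46.7, so D = 46.7·(cos -69.5°, sin -69.5°) = (16.35, -43.74). ∠EDB = 88.6°, so DB runs at -69.5° + (180° − 88.6°) = 21.90° from the x-axis; with |DB| = 18.0, B = D + 18.0·(cos 21.90°, sin 21.90°) = (33.06, -37.03). DB is perpendicular to BS; with |BS| = 16.8 on the left of DB, S = B + 16.8·(-0.3730, 0.9278) = (26.79, -21.44). Then cos ∠EBS = BE·BS / (|BE||BS|), giving 19.86°.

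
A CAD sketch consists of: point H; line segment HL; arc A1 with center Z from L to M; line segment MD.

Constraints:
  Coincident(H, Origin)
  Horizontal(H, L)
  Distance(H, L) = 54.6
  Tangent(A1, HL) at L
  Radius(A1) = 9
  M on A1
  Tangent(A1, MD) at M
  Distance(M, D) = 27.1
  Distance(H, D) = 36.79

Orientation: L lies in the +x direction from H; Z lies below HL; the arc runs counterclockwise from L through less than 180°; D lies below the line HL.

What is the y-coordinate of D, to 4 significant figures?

-22.25

H is at the origin; H and L share the same y with |HL| = 54.6 and L on the +x side, so L = (54.60, 0.000). The tangent condition forces ZL to be normal to HL, so Z = L + (0, -9) = (54.60, -9.000). Since ZM ⟂ MD (tangency), |ZD| = √(9.0² + 27.1²) = 28.56 regardless of where M sits on A1. So D lies on both circle(H, 36.79) and circle(Z, 28.56); the below-HL intersection is D = (29.30, -22.25). M is the foot of the tangent from D: M = (48.13, -2.749).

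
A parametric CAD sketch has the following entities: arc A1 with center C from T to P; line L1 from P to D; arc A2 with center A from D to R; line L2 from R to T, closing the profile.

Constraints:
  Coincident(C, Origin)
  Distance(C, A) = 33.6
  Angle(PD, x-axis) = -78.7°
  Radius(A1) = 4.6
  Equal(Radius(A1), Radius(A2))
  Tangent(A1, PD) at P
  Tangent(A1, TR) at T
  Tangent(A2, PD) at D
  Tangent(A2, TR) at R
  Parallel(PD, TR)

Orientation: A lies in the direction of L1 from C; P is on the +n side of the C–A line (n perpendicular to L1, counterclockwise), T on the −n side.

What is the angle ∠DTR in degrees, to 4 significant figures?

15.31°

The slot axis is L1's direction at -78.7°, so u = (cos -78.7°, sin -78.7°) = (0.1959, -0.9806) and n = (−sin -78.7°, cos -78.7°) = (0.9806, 0.1959). C is at the origin and A lies 33.6 along u from C, so A = 33.6·u = (6.584, -32.95). Tangency of A1 to both parallel lines with radius 4.6 puts P and T at C ± 4.6·n: P = (4.511, 0.9014), T = (-4.511, -0.9014). Equal radii place D and R the same way about A: D = A + 4.6·n = (11.09, -32.05), R = A − 4.6·n = (2.073, -33.85). Then cos ∠DTR = TD·TR / (|TD||TR|), giving 15.31°.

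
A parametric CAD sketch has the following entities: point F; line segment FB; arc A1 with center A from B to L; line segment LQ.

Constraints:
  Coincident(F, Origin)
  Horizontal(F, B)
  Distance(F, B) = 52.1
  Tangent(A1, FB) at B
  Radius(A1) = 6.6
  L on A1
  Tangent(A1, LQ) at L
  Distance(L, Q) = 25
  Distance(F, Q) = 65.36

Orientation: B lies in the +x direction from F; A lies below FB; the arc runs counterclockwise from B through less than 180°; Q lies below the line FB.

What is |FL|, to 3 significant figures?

47.1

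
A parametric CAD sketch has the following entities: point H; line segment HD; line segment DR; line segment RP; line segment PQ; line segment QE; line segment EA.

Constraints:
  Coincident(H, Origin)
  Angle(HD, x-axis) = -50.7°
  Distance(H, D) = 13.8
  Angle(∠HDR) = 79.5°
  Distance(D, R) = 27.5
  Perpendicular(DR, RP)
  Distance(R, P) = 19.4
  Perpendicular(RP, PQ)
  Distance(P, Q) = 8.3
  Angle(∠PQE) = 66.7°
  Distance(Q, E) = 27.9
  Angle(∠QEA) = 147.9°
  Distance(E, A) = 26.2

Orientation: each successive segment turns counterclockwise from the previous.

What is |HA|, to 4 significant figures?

60.26

H is at the origin; HD runs at -50.7° with length 13.8, so D = (8.741, -10.68). ∠HDR = 79.5° gives DR at 49.80° from the x-axis; with |DR| = 27.5, R = (26.49, 10.33). The perpendicularity gives RP at right angles to DR, so RP runs at 139.8°; with |RP| = 19.4, P = (11.67, 22.85). RP is perpendicular to PQ, so PQ runs at -130.2°; with |PQ| = 8.3, Q = (6.316, 16.51). ∠PQE = 66.7° gives QE at -16.90° from the x-axis; with |QE| = 27.9, E = (33.01, 8.397). ∠QEA = 147.9° gives EA at 15.20° from the x-axis; with |EA| = 26.2, A = (58.29, 15.27). Then |HA| = |A − H| = 60.26.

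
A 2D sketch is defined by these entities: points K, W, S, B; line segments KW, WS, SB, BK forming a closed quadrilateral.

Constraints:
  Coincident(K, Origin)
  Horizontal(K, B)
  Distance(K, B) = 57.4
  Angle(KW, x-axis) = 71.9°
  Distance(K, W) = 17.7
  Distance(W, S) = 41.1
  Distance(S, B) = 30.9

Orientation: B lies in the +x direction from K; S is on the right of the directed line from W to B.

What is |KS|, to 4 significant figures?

34.48

Checks: |WS| = 41.10 ✓; |SB| = 30.90 ✓.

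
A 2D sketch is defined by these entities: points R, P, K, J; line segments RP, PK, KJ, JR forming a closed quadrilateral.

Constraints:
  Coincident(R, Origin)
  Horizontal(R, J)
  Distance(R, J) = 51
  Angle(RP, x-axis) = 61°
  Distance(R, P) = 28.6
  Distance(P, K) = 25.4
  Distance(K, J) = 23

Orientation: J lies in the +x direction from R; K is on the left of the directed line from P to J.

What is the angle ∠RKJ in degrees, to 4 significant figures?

95.86°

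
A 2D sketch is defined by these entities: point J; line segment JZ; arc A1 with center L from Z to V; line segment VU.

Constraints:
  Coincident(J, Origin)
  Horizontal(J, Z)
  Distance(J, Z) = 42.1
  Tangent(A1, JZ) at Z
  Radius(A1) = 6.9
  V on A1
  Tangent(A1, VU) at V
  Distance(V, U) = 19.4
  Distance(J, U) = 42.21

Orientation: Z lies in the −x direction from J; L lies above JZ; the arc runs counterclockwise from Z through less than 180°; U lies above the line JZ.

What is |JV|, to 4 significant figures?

35.79

J is at the origin; J and Z share the same y with |JZ| = 42.1 and Z on the −x side, so Z = (-42.10, 0.000). Tangency of A1 to JZ means the radius LZ is perpendicular to JZ, so L = Z + (0, 6.9) = (-42.10, 6.900). Since LV ⟂ VU (tangency), |LU| = √(6.9² + 19.4²) = 20.59 regardless of where V sits on A1. So U lies on both circle(J, 42.21) and circle(L, 20.59); the above-JZ intersection is U = (-33.54, 25.63). V is the foot of the tangent from U: V = (-35.23, 6.300).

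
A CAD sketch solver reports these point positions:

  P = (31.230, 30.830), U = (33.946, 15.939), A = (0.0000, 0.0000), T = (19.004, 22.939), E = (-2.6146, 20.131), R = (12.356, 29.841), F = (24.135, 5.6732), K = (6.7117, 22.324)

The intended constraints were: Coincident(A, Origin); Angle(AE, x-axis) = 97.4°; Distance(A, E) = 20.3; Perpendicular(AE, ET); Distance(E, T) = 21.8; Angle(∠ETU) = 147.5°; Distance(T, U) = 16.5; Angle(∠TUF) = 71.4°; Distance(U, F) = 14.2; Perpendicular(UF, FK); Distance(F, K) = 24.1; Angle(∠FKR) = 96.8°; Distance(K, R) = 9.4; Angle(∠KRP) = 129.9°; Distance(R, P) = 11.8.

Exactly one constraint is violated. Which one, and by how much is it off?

Distance(R, P) = 11.8 — off by 7.10.

A = (0.00, 0.00) ✓; AE at 97.40° ✓; |AE| = 20.30 ✓; ∠(AE, ET) = 90.00° ✓; |ET| = 21.80 ✓; ∠ETU = 147.5° ✓; |TU| = 16.50 ✓; ∠TUF = 71.40° ✓; |UF| = 14.20 ✓; ∠(UF, FK) = 90.00° ✓; |FK| = 24.10 ✓; ∠FKR = 96.80° ✓; |KR| = 9.400 ✓; ∠KRP = 129.9° ✓; |RP| = 18.90 ✗.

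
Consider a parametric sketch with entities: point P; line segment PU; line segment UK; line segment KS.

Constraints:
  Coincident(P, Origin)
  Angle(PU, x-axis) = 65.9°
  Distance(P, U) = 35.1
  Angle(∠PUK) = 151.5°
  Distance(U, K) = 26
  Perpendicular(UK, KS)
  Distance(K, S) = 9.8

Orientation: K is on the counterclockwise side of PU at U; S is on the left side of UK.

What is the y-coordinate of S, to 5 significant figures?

57.212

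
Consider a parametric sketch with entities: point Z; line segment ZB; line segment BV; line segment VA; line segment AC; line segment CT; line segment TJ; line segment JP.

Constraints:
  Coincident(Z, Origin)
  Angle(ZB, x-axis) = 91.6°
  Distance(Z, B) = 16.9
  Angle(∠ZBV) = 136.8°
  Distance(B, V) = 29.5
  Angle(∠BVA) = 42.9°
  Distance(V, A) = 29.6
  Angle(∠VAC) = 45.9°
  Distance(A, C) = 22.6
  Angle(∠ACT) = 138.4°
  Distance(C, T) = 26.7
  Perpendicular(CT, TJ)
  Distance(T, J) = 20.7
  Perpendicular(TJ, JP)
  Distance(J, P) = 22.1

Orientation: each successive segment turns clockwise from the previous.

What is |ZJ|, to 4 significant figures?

57.37

Z is at the origin; ZB runs at 91.6° with length 16.9, so B = (-0.4719, 16.89). ∠ZBV = 136.8° gives BV at 48.40° from the x-axis; with |BV| = 29.5, V = (19.11, 38.95). ∠BVA = 42.9° gives VA at -88.70° from the x-axis; with |VA| = 29.6, A = (19.79, 9.361). ∠VAC = 45.9° gives AC at 137.2° from the x-axis; with |AC| = 22.6, C = (3.203, 24.72). ∠ACT = 138.4° gives CT at 95.60° from the x-axis; with |CT| = 26.7, T = (0.5977, 51.29). The perpendicularity gives TJ at right angles to CT, so TJ runs at 5.600°; with |TJ| = 20.7, J = (21.20, 53.31). Then |ZJ| = |J − Z| = 57.37.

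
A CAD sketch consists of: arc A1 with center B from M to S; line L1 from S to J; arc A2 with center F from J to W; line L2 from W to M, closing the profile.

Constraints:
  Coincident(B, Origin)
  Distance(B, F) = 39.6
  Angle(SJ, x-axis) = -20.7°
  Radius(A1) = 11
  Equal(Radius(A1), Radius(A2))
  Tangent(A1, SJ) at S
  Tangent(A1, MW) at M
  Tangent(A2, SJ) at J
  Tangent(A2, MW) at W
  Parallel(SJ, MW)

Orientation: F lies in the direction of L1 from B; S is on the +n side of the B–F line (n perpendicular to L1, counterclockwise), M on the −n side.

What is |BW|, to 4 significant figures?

41.10

Tangency of A1 to both parallel lines with radius 11.0 puts S and M at B ± 11.0·n: S = (3.888, 10.29), M = (-3.888, -10.29). Equal radii place J and W the same way about F: J = F + 11.0·n = (40.93, -3.708), W = F − 11.0·n = (33.16, -24.29). Then |BW| = |W − B| = 41.10.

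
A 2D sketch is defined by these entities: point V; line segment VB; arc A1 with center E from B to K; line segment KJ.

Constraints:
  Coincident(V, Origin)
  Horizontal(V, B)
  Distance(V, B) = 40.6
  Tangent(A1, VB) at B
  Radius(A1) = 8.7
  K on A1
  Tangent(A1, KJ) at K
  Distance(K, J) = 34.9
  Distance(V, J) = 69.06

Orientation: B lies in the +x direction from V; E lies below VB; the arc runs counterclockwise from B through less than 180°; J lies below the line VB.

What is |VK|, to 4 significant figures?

36.53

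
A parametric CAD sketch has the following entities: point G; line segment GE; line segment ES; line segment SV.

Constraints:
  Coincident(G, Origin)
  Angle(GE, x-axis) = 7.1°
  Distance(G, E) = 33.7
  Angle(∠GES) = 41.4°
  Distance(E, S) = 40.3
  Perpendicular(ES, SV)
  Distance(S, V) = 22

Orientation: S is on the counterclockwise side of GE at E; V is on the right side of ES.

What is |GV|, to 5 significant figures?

46.764

G is at the origin; GE runs at 7.1° with length 33.7, so E = 33.7·(cos 7.1°, sin 7.1°) = (33.442, 4.1654). ∠GES = 41.4°, so ES runs at 7.1° + (180° − 41.4°) = 145.70° from the x-axis; with |ES| = 40.3, S = E + 40.3·(cos 145.70°, sin 145.70°) = (0.14983, 26.875). ES ⟂ SV; with |SV| = 22.0 on the right of ES, V = S + 22.0·(0.56353, 0.82610) = (12.547, 45.050). Then |GV| = |V − G| = 46.764.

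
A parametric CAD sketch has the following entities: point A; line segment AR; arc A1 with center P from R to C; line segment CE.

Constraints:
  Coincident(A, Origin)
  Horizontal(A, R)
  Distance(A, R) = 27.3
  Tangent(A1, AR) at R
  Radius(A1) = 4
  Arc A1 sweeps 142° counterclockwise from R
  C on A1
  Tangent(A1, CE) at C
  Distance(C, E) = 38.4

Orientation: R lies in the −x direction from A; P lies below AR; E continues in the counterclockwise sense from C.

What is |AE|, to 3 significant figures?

30.8

A is at the origin; A and R share the same y with |AR| = 27.3 and R on the −x side, so R = (-27.3, 0.00). The tangent condition forces PR to be normal to AR, so P = R + (0, -4) = (-27.3, -4.00). On A1, R sits at bearing 90° from P; a 142° counterclockwise sweep puts C at bearing 232°, so C = P + 4.0·(cos 232°, sin 232°) = (-29.8, -7.15). A1 meets CE tangentially, so PC is at right angles to CE, so CE runs along (−sin 232°, cos 232°); with |CE| = 38.4, E = (0.497, -30.8). Then |AE| = |E − A| = 30.8.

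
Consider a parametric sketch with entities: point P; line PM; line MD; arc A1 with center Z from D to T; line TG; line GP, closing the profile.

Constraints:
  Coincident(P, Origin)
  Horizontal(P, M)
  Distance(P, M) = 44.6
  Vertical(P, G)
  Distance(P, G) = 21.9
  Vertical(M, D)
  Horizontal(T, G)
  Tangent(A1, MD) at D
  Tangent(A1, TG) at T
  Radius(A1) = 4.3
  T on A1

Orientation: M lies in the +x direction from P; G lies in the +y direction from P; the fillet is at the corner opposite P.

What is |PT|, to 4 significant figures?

45.87

The virtual corner opposite P is at (44.60, 21.90). Tangency of A1 to MD means the radius ZD is perpendicular to MD and tangency of A1 to TG means the radius ZT is perpendicular to TG, with radius 4.3, so the center Z sits 4.3 in from both sides at Z = (40.30, 17.60). That places the tangent points at D = (44.60, 17.60) on MD and T = (40.30, 21.90) on TG. Then |PT| = |T − P| = 45.87.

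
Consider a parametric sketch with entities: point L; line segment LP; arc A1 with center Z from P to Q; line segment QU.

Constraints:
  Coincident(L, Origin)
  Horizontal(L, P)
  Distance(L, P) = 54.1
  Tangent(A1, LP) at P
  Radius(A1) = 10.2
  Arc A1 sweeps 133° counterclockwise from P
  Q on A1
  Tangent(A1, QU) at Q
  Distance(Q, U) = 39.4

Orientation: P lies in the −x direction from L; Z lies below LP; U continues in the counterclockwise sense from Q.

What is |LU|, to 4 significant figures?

57.59

On A1, P sits at bearing 90° from Z; a 133° counterclockwise sweep puts Q at bearing 223°, so Q = Z + 10.2·(cos 223°, sin 223°) = (-61.56, -17.16). The tangent condition forces ZQ to be normal to QU, so QU runs along (−sin 223°, cos 223°); with |QU| = 39.4, U = (-34.69, -45.97). Then |LU| = |U − L| = 57.59.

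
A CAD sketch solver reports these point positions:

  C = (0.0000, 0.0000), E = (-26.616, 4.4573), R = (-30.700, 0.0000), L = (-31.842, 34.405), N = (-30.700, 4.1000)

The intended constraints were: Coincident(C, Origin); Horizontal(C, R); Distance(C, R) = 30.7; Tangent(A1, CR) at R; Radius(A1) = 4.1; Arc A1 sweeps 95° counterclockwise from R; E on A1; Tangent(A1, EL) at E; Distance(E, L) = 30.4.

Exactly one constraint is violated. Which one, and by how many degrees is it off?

Tangent(A1, EL) at E — off by 4.90°.

C = (0.00, 0.00) ✓; C.y = 0.00, R.y = 0.00 ✓; |CR| = 30.70 ✓; ∠(NR, RC) = 90.00° ✓; |NR| = 4.100 ✓; bearing(N→E) − bearing(N→R) = 95.00° ✓; |NE| = 4.100 ✓; ∠(NE, EL) = 85.10° ✗; |EL| = 30.40 ✓.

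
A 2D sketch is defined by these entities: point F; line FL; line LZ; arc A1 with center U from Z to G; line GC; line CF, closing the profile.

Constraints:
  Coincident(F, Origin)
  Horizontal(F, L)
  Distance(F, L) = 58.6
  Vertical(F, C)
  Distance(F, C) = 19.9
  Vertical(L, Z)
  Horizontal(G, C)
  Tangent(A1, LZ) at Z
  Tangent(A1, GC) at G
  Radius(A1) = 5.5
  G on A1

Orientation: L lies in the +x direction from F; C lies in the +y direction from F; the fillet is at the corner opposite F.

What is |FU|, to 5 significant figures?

55.018

F and C share the same x with |FC| = 19.9 and C on the +y side, so C = (0.0000, 19.900). The virtual corner opposite F is at (58.600, 19.900). The tangent condition forces UZ to be normal to LZ and tangency of A1 to GC means the radius UG is perpendicular to GC, with radius 5.5, so the center U sits 5.5 in from both sides at U = (53.100, 14.400). Then |FU| = |U − F| = 55.018.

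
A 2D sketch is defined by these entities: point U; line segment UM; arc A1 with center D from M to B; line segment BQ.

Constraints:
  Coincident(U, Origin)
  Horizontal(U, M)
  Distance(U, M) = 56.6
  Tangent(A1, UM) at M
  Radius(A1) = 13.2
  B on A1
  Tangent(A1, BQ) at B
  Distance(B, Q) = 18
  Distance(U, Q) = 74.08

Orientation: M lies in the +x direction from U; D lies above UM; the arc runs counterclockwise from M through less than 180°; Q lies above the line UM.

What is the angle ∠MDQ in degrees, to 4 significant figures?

154.7°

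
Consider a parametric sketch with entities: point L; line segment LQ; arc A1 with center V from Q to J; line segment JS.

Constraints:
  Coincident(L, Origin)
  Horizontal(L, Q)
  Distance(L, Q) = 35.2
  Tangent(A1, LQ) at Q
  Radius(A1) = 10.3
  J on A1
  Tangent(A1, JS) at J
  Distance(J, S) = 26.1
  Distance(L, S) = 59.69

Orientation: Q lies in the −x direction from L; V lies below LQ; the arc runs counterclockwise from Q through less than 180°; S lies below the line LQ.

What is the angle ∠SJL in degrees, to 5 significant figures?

107.62°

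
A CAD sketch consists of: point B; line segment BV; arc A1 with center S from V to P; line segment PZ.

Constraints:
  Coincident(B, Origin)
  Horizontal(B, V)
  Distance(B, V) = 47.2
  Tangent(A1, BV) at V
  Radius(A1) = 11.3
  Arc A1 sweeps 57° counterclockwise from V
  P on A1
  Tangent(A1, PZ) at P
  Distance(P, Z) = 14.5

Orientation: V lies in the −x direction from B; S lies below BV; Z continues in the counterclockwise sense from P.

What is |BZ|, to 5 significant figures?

66.853

On A1, V sits at bearing 90° from S; a 57° counterclockwise sweep puts P at bearing 147°, so P = S + 11.3·(cos 147°, sin 147°) = (-56.677, -5.1456). Tangency of A1 to PZ means the radius SP is perpendicular to PZ, so PZ runs along (−sin 147°, cos 147°); with |PZ| = 14.5, Z = (-64.574, -17.306). Then |BZ| = |Z − B| = 66.853.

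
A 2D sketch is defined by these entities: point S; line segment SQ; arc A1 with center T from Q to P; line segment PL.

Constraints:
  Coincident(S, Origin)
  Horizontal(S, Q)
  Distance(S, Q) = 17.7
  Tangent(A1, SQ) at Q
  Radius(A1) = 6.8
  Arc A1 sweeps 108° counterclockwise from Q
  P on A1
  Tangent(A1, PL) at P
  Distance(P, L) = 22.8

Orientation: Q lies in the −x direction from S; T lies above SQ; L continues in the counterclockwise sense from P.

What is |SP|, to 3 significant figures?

14.3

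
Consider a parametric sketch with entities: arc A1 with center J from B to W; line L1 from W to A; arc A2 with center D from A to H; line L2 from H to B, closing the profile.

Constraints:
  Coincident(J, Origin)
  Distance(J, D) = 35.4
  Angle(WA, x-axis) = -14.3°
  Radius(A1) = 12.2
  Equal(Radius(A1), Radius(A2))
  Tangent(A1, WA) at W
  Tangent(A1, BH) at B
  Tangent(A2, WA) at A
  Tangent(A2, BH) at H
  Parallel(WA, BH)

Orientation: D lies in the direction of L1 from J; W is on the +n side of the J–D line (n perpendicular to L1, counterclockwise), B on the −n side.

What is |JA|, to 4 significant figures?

37.44

The slot axis is L1's direction at -14.3°, so u = (cos -14.3°, sin -14.3°) = (0.9690, -0.2470) and n = (−sin -14.3°, cos -14.3°) = (0.2470, 0.9690). J is at the origin and D lies 35.4 along u from J, so D = 35.4·u = (34.30, -8.744). Tangency of A1 to both parallel lines with radius 12.2 puts W and B at J ± 12.2·n: W = (3.013, 11.82), B = (-3.013, -11.82). Equal radii place A and H the same way about D: A = D + 12.2·n = (37.32, 3.078), H = D − 12.2·n = (31.29, -20.57). Then |JA| = |A − J| = 37.44.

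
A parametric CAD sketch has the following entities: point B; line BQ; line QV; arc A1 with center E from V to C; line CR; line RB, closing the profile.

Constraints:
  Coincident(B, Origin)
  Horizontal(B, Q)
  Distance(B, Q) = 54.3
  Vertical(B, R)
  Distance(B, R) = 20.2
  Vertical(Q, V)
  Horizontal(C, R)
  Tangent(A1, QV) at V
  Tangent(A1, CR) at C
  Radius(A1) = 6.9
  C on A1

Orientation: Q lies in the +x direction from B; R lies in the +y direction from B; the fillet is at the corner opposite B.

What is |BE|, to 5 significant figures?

49.231

B is at the origin; B and Q share the same y with |BQ| = 54.3 and Q on the +x side, so Q = (54.300, 0.0000). BR is vertical with |BR| = 20.2 and R on the +y side, so R = (0.0000, 20.200). The virtual corner opposite B is at (54.300, 20.200). Tangency of A1 to QV means the radius EV is perpendicular to QV and A1 meets CR tangentially, so EC is at right angles to CR, with radius 6.9, so the center E sits 6.9 in from both sides at E = (47.400, 13.300). Then |BE| = |E − B| = 49.231.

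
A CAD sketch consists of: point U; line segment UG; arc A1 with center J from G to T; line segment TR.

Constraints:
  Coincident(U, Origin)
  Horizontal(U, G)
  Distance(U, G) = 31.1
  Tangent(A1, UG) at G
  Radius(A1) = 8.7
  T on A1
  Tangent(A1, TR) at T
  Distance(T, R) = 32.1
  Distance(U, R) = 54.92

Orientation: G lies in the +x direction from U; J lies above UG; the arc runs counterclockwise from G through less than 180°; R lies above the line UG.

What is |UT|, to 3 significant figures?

40.9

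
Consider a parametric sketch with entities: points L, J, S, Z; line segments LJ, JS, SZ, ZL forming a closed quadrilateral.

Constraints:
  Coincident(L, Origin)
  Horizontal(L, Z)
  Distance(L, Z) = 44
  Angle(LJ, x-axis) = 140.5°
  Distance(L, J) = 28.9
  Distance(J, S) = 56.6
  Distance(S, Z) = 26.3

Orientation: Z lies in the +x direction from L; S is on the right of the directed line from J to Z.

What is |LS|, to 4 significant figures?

27.76

L is at the origin; LZ is horizontal with |LZ| = 44.0 and Z in +x, so Z = (44.0, 0). LJ runs at 140.5° with |LJ| = 28.9, so J = (-22.30, 18.38). S is determined by |JS| = 56.6 and |SZ| = 26.3 together: it lies at the intersection of circle(J, 56.6) and circle(Z, 26.3). With |JZ| = 68.80, the foot of the radical line on JZ is 52.66 from J and the perpendicular offset is √(56.6² − 52.66²) = 20.76. Taking the right-of-JZ solution: S = (22.89, -15.69).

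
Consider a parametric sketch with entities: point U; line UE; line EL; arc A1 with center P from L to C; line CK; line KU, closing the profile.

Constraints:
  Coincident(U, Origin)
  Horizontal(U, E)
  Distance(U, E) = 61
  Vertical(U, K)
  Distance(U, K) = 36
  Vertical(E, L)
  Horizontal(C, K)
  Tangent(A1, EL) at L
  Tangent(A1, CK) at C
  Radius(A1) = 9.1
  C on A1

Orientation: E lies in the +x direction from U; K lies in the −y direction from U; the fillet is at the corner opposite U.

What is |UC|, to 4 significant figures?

63.16

The virtual corner opposite U is at (61.00, -36.00). A1 meets EL tangentially, so PL is at right angles to EL and A1 meets CK tangentially, so PC is at right angles to CK, with radius 9.1, so the center P sits 9.1 in from both sides at P = (51.90, -26.90). That places the tangent points at L = (61.00, -26.90) on EL and C = (51.90, -36.00) on CK. Then |UC| = |C − U| = 63.16.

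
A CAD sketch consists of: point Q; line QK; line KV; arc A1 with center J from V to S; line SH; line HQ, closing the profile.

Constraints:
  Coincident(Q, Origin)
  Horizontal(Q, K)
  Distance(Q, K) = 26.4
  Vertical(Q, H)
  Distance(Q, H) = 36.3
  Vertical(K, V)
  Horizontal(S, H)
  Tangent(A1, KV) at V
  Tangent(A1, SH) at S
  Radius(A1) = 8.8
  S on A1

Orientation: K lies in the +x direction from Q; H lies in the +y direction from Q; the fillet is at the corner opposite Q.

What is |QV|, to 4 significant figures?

38.12

The virtual corner opposite Q is at (26.40, 36.30). Since A1 is tangent to KV there, JV ⟂ KV and tangency of A1 to SH means the radius JS is perpendicular to SH, with radius 8.8, so the center J sits 8.8 in from both sides at J = (17.60, 27.50). That places the tangent points at V = (26.40, 27.50) on KV and S = (17.60, 36.30) on SH. Then |QV| = |V − Q| = 38.12.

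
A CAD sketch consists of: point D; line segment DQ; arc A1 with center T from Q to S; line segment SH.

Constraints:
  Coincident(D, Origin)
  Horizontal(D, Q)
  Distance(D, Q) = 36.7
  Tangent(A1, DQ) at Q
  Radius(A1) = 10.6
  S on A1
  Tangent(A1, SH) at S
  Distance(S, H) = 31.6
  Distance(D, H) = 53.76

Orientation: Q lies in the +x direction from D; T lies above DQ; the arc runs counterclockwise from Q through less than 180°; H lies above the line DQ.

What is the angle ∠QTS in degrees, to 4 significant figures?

117.4°

Checks: D.y = 0.00, Q.y = 0.00 ✓; |TS| = 10.60 ✓; ∠(TS, SH) = 90.00° ✓; |SH| = 31.60 ✓; |DH| = 53.76 ✓.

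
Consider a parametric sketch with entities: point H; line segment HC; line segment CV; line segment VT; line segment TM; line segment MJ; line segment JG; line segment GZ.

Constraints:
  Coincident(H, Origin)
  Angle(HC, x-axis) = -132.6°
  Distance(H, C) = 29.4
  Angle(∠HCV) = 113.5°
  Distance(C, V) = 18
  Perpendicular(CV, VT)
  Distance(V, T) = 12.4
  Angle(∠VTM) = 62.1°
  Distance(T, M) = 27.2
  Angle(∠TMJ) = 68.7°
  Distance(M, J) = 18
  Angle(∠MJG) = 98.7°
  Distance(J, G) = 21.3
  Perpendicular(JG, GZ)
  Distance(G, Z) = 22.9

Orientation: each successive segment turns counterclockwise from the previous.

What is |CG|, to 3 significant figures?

23.8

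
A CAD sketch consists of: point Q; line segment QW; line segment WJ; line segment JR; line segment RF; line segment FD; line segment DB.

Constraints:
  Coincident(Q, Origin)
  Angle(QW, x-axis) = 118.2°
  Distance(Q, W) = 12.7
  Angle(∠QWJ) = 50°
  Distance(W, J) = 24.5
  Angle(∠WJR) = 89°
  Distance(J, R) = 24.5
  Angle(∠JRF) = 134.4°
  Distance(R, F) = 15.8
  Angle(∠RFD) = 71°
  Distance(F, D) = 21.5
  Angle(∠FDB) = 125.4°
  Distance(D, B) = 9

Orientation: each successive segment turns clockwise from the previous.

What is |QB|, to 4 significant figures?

1.736

∠RFD = 71.0° gives FD at 102.6° from the x-axis; with |FD| = 21.5, D = (-5.594, -5.006). ∠FDB = 125.4° gives DB at 48.00° from the x-axis; with |DB| = 9.0, B = (0.4277, 1.683). Then |QB| = |B − Q| = 1.736.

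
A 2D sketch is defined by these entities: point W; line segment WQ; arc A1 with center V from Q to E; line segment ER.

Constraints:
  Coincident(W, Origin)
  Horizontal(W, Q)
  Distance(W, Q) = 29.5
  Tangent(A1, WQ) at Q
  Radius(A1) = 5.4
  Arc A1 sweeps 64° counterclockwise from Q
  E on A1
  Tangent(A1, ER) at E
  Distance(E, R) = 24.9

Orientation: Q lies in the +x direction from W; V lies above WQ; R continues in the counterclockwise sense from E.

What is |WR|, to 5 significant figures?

51.914

W is at the origin; W and Q share the same y with |WQ| = 29.5 and Q on the +x side, so Q = (29.500, 0.0000). Since A1 is tangent to WQ there, VQ ⟂ WQ, so V = Q + (0, 5.4) = (29.500, 5.4000). On A1, Q sits at bearing -90° from V; a 64° counterclockwise sweep puts E at bearing -26°, so E = V + 5.4·(cos -26°, sin -26°) = (34.353, 3.0328). Tangency of A1 to ER means the radius VE is perpendicular to ER, so ER runs along (−sin -26°, cos -26°); with |ER| = 24.9, R = (45.269, 25.413). Then |WR| = |R − W| = 51.914.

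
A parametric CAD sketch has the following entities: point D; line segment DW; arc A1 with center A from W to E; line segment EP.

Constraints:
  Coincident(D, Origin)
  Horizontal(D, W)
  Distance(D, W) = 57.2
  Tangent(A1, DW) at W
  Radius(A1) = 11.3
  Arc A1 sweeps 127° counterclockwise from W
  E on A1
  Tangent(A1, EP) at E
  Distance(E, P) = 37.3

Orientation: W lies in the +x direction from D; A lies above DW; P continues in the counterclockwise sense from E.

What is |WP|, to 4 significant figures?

49.74

D is at the origin; DW is horizontal with |DW| = 57.2 and W on the +x side, so W = (57.20, 0.000). Since A1 is tangent to DW there, AW ⟂ DW, so A = W + (0, 11.3) = (57.20, 11.30). On A1, W sits at bearing -90° from A; a 127° counterclockwise sweep puts E at bearing 37°, so E = A + 11.3·(cos 37°, sin 37°) = (66.22, 18.10). The tangent condition forces AE to be normal to EP, so EP runs along (−sin 37°, cos 37°); with |EP| = 37.3, P = (43.78, 47.89). Then |WP| = |P − W| = 49.74.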